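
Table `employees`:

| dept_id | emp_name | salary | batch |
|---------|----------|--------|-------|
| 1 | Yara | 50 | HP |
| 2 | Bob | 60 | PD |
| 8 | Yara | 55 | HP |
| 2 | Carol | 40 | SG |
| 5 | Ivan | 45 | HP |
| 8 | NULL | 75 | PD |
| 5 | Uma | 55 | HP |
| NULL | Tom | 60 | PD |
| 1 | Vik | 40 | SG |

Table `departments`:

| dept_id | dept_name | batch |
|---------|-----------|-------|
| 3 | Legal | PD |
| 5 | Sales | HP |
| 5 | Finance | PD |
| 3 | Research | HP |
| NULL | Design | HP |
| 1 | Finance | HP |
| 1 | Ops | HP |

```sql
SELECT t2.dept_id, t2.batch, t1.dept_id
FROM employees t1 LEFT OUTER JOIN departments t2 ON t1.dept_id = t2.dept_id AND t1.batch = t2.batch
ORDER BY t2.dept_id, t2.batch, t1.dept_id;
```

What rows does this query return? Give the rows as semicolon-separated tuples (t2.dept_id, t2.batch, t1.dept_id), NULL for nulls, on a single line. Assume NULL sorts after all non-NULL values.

(1, HP, 1); (1, HP, 1); (5, HP, 5); (5, HP, 5); (NULL, NULL, 1); (NULL, NULL, 2); (NULL, NULL, 2); (NULL, NULL, 8); (NULL, NULL, 8); (NULL, NULL, NULL)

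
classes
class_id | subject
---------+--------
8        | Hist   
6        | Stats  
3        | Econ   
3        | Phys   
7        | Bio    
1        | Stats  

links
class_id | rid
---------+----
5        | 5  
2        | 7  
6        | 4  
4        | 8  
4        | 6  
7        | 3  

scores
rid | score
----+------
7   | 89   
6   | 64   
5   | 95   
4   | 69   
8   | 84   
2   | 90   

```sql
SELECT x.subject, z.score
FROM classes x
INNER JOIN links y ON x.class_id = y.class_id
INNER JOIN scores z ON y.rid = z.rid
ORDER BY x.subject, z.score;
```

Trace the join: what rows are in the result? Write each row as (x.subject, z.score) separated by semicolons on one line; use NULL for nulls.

Evaluate left to right. First `classes x INNER JOIN links y` on class_id: 2 row(s).
Then INNER JOIN `scores z` on rid: keep only rows whose y.rid appears in z.

(Stats, 69)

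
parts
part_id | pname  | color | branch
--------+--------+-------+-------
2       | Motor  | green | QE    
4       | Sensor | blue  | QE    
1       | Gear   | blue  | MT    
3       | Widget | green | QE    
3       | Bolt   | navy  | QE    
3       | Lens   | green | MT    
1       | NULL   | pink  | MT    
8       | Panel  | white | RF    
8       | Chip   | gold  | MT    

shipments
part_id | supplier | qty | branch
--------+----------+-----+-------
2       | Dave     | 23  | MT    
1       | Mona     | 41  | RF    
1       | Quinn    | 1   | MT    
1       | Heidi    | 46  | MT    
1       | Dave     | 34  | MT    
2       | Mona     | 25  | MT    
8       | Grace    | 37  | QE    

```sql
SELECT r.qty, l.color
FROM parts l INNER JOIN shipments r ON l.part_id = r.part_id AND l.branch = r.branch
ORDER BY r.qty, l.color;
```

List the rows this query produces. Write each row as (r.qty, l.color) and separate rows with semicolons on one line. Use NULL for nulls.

(1, blue); (1, pink); (34, blue); (34, pink); (46, blue); (46, pink)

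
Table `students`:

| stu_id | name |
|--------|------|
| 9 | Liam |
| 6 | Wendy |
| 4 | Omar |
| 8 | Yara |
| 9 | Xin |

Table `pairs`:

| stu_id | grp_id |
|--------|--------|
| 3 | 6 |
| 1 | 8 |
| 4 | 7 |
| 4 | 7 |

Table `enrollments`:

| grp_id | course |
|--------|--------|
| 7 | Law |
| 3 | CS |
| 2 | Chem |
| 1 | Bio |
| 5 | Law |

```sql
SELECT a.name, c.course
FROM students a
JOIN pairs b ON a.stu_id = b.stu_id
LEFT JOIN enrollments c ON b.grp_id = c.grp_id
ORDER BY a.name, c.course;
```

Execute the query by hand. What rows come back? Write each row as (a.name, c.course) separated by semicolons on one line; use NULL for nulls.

Evaluate left to right. First `students a INNER JOIN pairs b` on stu_id: 2 row(s).
Then LEFT JOIN `enrollments c` on grp_id: each of those 2 rows is kept; rows whose b.grp_id has no match in c get NULL for c's columns.

(Omar, Law); (Omar, Law)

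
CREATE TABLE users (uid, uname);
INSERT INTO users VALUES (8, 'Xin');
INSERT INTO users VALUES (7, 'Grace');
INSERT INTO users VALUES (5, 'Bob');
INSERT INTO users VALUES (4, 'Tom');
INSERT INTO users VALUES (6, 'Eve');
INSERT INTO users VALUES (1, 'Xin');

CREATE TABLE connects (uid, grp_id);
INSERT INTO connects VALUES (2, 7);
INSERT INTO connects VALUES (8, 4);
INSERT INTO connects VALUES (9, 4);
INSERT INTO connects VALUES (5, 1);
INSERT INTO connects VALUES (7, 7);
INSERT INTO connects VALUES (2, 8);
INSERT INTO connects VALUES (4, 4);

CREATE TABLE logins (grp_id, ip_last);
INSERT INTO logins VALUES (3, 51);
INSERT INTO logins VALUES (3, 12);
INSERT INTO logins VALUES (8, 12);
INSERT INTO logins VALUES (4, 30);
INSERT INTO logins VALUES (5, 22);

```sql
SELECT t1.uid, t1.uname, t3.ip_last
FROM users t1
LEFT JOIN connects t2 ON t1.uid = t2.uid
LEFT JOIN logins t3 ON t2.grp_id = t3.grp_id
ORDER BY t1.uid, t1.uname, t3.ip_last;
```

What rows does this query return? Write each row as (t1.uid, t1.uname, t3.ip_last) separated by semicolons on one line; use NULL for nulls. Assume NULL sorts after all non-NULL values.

(1, Xin, NULL); (4, Tom, 30); (5, Bob, NULL); (6, Eve, NULL); (7, Grace, NULL); (8, Xin, 30)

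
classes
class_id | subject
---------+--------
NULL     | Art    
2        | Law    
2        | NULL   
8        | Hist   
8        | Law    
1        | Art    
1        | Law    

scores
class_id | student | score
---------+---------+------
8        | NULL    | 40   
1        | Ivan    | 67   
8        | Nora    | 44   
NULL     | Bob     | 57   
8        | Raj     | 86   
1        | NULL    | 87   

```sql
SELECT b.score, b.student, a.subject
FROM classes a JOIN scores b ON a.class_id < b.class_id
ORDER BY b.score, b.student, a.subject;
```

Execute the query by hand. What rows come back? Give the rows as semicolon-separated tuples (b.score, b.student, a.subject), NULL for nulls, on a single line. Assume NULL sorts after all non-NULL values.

INNER JOIN keeps only pairs where the ON condition holds.
Matching on a.class_id < b.class_id. A NULL in a compared column never satisfies the condition.
- a (class_id=NULL) has no partner → excluded.
- a (class_id=2) pairs with 3 row(s) of b.
- a (class_id=2) pairs with 3 row(s) of b.
- a (class_id=8) has no partner → excluded.
- a (class_id=8) has no partner → excluded.
- a (class_id=1) pairs with 3 row(s) of b.
- a (class_id=1) pairs with 3 row(s) of b.

(40, NULL, Art); (40, NULL, Law); (40, NULL, Law); (40, NULL, NULL); (44, Nora, Art); (44, Nora, Law); (44, Nora, Law); (44, Nora, NULL); (86, Raj, Art); (86, Raj, Law); (86, Raj, Law); (86, Raj, NULL)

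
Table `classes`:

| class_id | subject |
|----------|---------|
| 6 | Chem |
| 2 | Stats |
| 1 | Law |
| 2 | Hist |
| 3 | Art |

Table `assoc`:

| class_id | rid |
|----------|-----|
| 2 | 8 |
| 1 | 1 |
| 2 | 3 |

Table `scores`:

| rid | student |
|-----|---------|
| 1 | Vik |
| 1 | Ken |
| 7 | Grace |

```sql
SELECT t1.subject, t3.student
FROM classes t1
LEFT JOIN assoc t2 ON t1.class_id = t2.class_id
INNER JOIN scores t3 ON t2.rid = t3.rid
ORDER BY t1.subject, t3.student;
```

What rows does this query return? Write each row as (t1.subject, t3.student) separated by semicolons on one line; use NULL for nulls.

(Law, Ken); (Law, Vik)

Evaluate left to right. First `classes t1 LEFT JOIN assoc t2` on class_id: 7 row(s).
Then INNER JOIN `scores t3` on rid: keep only rows whose t2.rid appears in t3.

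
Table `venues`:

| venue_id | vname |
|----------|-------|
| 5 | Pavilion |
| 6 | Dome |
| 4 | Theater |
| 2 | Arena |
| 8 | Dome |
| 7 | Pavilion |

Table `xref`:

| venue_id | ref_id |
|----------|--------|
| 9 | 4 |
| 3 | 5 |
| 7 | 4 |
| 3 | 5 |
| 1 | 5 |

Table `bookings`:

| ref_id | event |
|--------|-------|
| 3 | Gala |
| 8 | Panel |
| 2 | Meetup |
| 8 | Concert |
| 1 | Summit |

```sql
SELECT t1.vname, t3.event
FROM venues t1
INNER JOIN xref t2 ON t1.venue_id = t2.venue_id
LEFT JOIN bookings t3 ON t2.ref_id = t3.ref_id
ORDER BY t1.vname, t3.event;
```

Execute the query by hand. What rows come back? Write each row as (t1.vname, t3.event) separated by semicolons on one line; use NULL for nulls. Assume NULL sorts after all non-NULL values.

(Pavilion, NULL)

Evaluate left to right. First `venues t1 INNER JOIN xref t2` on venue_id: 1 row(s).
Then LEFT JOIN `bookings t3` on ref_id: each of those 1 rows is kept; rows whose t2.ref_id has no match in t3 get NULL for t3's columns.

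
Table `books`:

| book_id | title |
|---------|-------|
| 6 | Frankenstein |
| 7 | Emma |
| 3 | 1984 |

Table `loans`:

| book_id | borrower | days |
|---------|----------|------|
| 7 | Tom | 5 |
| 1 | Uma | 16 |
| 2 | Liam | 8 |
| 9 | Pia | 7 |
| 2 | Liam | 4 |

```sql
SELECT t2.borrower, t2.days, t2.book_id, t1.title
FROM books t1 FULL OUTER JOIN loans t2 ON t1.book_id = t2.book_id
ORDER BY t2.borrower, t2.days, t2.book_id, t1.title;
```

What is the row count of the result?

7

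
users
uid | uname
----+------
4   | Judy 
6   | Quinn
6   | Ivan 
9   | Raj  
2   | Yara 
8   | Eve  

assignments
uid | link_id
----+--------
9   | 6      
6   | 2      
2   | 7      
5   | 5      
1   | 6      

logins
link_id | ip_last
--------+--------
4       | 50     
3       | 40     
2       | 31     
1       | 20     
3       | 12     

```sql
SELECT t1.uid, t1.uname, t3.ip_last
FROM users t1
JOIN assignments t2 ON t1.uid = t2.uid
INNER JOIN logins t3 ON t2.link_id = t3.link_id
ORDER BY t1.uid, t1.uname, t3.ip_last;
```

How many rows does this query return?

2

Evaluate left to right. First `users t1 INNER JOIN assignments t2` on uid: 4 row(s).
Then INNER JOIN `logins t3` on link_id: keep only rows whose t2.link_id appears in t3.
Result: 2 row(s).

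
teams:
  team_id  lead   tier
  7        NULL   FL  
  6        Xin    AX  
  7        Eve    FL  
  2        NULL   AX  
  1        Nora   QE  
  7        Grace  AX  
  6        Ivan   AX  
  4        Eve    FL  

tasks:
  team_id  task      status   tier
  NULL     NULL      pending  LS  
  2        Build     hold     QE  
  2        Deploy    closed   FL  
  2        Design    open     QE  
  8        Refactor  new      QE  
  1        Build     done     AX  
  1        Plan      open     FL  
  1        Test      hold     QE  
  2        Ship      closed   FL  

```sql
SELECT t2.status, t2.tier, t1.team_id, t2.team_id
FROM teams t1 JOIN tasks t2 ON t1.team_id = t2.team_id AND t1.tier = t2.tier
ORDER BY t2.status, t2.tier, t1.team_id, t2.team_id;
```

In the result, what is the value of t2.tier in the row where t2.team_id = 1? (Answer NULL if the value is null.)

INNER JOIN keeps only pairs where the ON condition holds.
Matching on t1.team_id = t2.team_id AND t1.tier = t2.tier. A NULL in a compared column never satisfies the condition.
Matched pairs: 1.

QE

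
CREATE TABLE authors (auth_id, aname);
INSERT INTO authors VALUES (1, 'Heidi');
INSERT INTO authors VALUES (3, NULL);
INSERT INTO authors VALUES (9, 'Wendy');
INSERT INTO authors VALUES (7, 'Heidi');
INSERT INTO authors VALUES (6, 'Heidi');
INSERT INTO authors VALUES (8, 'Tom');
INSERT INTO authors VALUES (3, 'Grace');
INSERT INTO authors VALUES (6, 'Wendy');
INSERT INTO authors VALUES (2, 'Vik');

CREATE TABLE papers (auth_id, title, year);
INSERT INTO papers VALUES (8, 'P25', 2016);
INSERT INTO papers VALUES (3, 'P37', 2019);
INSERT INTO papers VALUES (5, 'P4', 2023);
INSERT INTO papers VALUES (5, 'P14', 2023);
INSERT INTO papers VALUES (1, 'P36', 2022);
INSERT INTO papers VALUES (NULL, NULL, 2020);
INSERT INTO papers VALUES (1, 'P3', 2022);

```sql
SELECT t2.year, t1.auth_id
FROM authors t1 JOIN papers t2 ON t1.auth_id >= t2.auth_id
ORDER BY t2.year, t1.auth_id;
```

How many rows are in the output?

37

INNER JOIN keeps only pairs where the ON condition holds.
Matching on t1.auth_id >= t2.auth_id. A NULL in a compared column never satisfies the condition.
- t1[0] auth_id=1 → 2 match(es) in t2 → 2 row(s).
- t1[1] auth_id=3 → 3 match(es) in t2 → 3 row(s).
- t1[2] auth_id=9 → 6 match(es) in t2 → 6 row(s).
- t1[3] auth_id=7 → 5 match(es) in t2 → 5 row(s).
- t1[4] auth_id=6 → 5 match(es) in t2 → 5 row(s).
- t1[5] auth_id=8 → 6 match(es) in t2 → 6 row(s).
- t1[6] auth_id=3 → 3 match(es) in t2 → 3 row(s).
- t1[7] auth_id=6 → 5 match(es) in t2 → 5 row(s).
- t1[8] auth_id=2 → 2 match(es) in t2 → 2 row(s).
Total: 37 rows.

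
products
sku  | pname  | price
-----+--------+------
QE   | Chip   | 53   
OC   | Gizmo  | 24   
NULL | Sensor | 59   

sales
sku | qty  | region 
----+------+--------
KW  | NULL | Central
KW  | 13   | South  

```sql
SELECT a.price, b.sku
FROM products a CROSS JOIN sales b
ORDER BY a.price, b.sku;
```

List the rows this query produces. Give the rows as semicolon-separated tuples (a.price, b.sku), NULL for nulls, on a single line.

CROSS JOIN pairs every row of `products` with every row of `sales`: 3 × 2 = 6 rows.

(24, KW); (24, KW); (53, KW); (53, KW); (59, KW); (59, KW)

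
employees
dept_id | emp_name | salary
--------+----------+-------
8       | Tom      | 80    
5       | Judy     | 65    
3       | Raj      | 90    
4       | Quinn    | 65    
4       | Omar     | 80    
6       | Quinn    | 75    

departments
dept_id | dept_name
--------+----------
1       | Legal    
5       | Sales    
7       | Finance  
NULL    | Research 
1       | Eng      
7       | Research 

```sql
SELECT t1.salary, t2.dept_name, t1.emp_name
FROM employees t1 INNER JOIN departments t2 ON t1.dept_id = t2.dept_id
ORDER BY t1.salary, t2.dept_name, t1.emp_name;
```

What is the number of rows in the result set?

1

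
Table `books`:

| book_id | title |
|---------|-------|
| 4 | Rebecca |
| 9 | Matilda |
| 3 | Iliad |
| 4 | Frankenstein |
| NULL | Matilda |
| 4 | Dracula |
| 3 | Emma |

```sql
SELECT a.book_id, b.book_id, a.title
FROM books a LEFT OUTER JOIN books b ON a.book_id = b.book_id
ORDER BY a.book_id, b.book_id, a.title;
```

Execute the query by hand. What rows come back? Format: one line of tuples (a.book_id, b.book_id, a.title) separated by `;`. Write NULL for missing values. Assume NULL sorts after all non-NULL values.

LEFT JOIN keeps every row from `books a`; unmatched rows get NULL for `books b`'s columns.
Matching on a.book_id = b.book_id. A NULL in a compared column never satisfies the condition.
- a[0] book_id=4 → 3 match(es) in b → 3 row(s).
- a[1] book_id=9 → 1 match(es) in b → 1 row(s).
- a[2] book_id=3 → 2 match(es) in b → 2 row(s).
- a[3] book_id=4 → 3 match(es) in b → 3 row(s).
- a[4] book_id=NULL → no match; kept with NULLs on the b side.
- a[5] book_id=4 → 3 match(es) in b → 3 row(s).
- a[6] book_id=3 → 2 match(es) in b → 2 row(s).

(3, 3, Emma); (3, 3, Emma); (3, 3, Iliad); (3, 3, Iliad); (4, 4, Dracula); (4, 4, Dracula); (4, 4, Dracula); (4, 4, Frankenstein); (4, 4, Frankenstein); (4, 4, Frankenstein); (4, 4, Rebecca); (4, 4, Rebecca); (4, 4, Rebecca); (9, 9, Matilda); (NULL, NULL, Matilda)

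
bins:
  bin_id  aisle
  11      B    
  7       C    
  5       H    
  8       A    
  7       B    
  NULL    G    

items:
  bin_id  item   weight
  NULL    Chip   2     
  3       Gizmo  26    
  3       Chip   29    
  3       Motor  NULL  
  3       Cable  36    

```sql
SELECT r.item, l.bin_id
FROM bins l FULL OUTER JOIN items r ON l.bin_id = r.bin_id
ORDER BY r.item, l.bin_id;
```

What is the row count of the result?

FULL OUTER JOIN keeps every row from both sides; unmatched rows get NULL for the other side's columns.
Matching on l.bin_id = r.bin_id. A NULL in a compared column never satisfies the condition.
Matched pairs: 0; unmatched l rows kept: 6; unmatched r rows kept: 5.
Total: 0 matched + 11 padded = 11 rows.

11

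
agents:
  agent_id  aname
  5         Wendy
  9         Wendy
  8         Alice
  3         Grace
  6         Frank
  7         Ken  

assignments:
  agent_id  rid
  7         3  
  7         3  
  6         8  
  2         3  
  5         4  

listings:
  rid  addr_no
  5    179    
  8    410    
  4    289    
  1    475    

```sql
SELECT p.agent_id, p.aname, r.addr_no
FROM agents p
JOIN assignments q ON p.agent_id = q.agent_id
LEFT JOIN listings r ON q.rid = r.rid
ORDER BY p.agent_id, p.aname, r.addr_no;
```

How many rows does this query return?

4

Joins associate left-to-right: agents INNER JOIN assignments on agent_id gives 4 intermediate row(s).
Then LEFT JOIN `listings r` on rid: each of those 4 rows is kept; rows whose q.rid has no match in r get NULL for r's columns.
Result: 4 row(s).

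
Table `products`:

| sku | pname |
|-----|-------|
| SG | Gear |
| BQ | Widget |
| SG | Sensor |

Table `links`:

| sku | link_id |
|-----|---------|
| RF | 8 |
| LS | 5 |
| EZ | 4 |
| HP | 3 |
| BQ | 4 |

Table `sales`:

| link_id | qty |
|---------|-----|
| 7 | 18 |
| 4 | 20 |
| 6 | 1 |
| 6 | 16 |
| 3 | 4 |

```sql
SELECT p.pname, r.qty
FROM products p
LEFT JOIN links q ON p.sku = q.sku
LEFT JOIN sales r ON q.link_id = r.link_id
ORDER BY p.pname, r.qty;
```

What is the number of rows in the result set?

Joins associate left-to-right: products LEFT JOIN links on sku gives 3 intermediate row(s).
Then LEFT JOIN `sales r` on link_id: each of those 3 rows is kept; rows whose q.link_id has no match in r get NULL for r's columns.
Result: 3 row(s).

3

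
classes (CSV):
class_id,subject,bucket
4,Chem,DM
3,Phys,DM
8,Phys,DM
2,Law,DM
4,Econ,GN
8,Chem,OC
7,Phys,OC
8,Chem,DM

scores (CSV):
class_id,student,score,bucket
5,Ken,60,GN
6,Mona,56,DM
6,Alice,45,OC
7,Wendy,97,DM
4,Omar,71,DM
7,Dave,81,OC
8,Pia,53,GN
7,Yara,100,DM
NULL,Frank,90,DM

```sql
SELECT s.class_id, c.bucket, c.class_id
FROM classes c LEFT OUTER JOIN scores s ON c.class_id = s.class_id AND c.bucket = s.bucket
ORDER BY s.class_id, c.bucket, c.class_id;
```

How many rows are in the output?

LEFT JOIN keeps every row from `classes`; unmatched rows get NULL for `scores`'s columns.
Matching on c.class_id = s.class_id AND c.bucket = s.bucket. A NULL in a compared column never satisfies the condition.
Matched pairs: 2; unmatched c rows kept: 6.
Total: 2 matched + 6 padded = 8 rows.

8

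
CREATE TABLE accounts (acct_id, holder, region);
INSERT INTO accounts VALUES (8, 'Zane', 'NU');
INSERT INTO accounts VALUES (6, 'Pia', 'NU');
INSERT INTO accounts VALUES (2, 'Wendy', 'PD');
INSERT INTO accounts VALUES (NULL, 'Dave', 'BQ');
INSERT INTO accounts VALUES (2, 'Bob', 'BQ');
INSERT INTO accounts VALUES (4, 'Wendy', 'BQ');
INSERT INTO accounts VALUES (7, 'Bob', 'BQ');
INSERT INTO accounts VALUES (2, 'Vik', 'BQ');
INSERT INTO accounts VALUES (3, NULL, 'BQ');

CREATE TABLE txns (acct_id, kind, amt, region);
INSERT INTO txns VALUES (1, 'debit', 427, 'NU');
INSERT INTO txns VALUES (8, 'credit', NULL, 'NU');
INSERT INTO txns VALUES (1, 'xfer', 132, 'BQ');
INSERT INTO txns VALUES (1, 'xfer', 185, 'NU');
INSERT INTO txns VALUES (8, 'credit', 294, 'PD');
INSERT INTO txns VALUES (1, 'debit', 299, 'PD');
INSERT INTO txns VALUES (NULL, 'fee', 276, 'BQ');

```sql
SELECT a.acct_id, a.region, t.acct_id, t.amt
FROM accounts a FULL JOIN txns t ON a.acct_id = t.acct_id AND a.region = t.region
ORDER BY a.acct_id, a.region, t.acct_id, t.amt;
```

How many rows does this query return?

FULL OUTER JOIN keeps every row from both sides; unmatched rows get NULL for the other side's columns.
Matching on a.acct_id = t.acct_id AND a.region = t.region. A NULL in a compared column never satisfies the condition.
- a row (acct_id=8, region=NU): matches 1 t row(s) → 1 output row(s).
- a row (acct_id=6, region=NU): no match → kept, t columns NULL.
- a row (acct_id=2, region=PD): no match → kept, t columns NULL.
- a row (acct_id=NULL, region=BQ): no match → kept, t columns NULL.
- a row (acct_id=2, region=BQ): no match → kept, t columns NULL.
- a row (acct_id=4, region=BQ): no match → kept, t columns NULL.
- a row (acct_id=7, region=BQ): no match → kept, t columns NULL.
- a row (acct_id=2, region=BQ): no match → kept, t columns NULL.
- a row (acct_id=3, region=BQ): no match → kept, t columns NULL.
- plus 6 unmatched t row(s), each kept with NULL a columns.
Total: 1 matched + 14 padded = 15 rows.

15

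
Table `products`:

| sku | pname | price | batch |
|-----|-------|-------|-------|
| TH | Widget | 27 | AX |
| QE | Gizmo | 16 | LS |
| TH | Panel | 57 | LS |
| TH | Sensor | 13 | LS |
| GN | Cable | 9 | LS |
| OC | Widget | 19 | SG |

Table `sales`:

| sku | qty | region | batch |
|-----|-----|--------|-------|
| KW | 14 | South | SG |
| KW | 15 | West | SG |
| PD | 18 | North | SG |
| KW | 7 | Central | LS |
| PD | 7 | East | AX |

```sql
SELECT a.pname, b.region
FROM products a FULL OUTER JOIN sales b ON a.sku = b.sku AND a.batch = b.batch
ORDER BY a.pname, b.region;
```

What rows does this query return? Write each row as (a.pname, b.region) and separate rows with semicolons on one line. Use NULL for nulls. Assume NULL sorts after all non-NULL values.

FULL OUTER JOIN keeps every row from both sides; unmatched rows get NULL for the other side's columns.
Matching on a.sku = b.sku AND a.batch = b.batch.
- a (sku=TH, batch=AX) has no partner → padded with NULL.
- a (sku=QE, batch=LS) has no partner → padded with NULL.
- a (sku=TH, batch=LS) has no partner → padded with NULL.
- a (sku=TH, batch=LS) has no partner → padded with NULL.
- a (sku=GN, batch=LS) has no partner → padded with NULL.
- a (sku=OC, batch=SG) has no partner → padded with NULL.
- 5 b row(s) had no a match → kept, a columns NULL.

(Cable, NULL); (Gizmo, NULL); (Panel, NULL); (Sensor, NULL); (Widget, NULL); (Widget, NULL); (NULL, Central); (NULL, East); (NULL, North); (NULL, South); (NULL, West)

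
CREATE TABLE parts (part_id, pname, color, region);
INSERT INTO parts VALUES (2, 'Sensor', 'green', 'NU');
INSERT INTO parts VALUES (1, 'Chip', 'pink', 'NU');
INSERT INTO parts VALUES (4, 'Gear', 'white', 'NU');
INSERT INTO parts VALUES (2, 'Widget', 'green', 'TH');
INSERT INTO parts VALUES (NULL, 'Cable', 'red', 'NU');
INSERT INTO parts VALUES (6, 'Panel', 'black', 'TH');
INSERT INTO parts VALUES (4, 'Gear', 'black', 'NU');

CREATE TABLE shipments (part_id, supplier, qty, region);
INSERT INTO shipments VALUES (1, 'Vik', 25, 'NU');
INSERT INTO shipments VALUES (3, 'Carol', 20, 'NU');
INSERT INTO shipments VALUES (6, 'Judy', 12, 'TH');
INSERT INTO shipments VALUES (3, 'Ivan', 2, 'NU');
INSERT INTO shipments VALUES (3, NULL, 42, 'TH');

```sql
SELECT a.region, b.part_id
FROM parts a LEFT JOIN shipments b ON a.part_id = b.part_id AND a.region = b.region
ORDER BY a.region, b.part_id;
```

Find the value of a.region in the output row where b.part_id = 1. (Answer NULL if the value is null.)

NU

LEFT JOIN keeps every row from `parts`; unmatched rows get NULL for `shipments`'s columns.
Matching on a.part_id = b.part_id AND a.region = b.region. A NULL in a compared column never satisfies the condition.
Matched pairs: 2; unmatched a rows kept: 5.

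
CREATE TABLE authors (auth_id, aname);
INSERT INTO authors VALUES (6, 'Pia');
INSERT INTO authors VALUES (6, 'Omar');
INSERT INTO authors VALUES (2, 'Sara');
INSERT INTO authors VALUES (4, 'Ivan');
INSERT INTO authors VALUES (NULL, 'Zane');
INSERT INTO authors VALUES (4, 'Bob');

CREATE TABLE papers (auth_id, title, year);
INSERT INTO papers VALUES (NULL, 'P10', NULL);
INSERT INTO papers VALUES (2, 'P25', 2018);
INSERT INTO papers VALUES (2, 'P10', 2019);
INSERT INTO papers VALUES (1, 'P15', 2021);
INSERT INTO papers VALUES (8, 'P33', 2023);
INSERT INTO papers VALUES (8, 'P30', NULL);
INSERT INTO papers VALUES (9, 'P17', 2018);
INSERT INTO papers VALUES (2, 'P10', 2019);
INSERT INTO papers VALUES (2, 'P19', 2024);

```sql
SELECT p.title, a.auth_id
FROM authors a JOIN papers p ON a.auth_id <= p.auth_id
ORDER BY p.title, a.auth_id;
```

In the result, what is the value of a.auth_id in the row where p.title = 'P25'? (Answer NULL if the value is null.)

INNER JOIN keeps only pairs where the ON condition holds.
Matching on a.auth_id <= p.auth_id. A NULL in a compared column never satisfies the condition.
Matched pairs: 19.

2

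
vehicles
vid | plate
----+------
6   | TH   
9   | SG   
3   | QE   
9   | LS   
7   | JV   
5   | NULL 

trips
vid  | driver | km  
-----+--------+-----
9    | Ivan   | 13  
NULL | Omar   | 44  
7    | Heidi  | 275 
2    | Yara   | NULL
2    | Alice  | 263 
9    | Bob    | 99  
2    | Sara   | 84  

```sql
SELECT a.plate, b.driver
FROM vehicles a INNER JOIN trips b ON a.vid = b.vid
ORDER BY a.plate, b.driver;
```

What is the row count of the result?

INNER JOIN keeps only pairs where the ON condition holds.
Matching on a.vid = b.vid. A NULL in a compared column never satisfies the condition.
Matched pairs: 5.
Total: 5 rows.

5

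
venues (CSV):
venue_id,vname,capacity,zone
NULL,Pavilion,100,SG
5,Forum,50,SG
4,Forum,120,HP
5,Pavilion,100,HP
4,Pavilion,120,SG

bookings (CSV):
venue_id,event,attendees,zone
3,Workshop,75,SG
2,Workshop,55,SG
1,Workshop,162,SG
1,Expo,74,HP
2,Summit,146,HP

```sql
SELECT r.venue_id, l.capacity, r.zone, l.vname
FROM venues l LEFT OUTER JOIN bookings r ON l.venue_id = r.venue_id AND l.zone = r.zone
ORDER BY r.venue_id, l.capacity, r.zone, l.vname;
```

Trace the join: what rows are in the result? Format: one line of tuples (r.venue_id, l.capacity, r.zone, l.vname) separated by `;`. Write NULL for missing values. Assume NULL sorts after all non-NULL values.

(NULL, 50, NULL, Forum); (NULL, 100, NULL, Pavilion); (NULL, 100, NULL, Pavilion); (NULL, 120, NULL, Forum); (NULL, 120, NULL, Pavilion)

LEFT JOIN keeps every row from `venues`; unmatched rows get NULL for `bookings`'s columns.
Matching on l.venue_id = r.venue_id AND l.zone = r.zone. A NULL in a compared column never satisfies the condition.
- l row (venue_id=NULL, zone=SG): no match → kept, r columns NULL.
- l row (venue_id=5, zone=SG): no match → kept, r columns NULL.
- l row (venue_id=4, zone=HP): no match → kept, r columns NULL.
- l row (venue_id=5, zone=HP): no match → kept, r columns NULL.
- l row (venue_id=4, zone=SG): no match → kept, r columns NULL.
After projecting and ordering:
r.venue_id | l.capacity | r.zone | l.vname
NULL | 50 | NULL | Forum
NULL | 100 | NULL | Pavilion
NULL | 100 | NULL | Pavilion
NULL | 120 | NULL | Forum
NULL | 120 | NULL | Pavilion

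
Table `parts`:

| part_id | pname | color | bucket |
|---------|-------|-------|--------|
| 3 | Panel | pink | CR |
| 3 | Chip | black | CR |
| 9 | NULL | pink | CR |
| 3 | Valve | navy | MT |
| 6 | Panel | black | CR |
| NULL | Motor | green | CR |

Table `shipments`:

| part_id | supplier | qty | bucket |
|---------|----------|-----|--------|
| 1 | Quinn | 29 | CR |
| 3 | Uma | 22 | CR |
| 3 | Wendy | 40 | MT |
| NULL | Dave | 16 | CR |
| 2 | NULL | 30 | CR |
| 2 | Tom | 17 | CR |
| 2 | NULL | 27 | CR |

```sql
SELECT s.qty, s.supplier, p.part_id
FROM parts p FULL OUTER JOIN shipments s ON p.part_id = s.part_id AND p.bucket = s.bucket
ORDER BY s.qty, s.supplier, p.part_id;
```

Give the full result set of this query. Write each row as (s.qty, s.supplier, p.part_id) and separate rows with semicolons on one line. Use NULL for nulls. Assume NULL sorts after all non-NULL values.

(16, Dave, NULL); (17, Tom, NULL); (22, Uma, 3); (22, Uma, 3); (27, NULL, NULL); (29, Quinn, NULL); (30, NULL, NULL); (40, Wendy, 3); (NULL, NULL, 6); (NULL, NULL, 9); (NULL, NULL, NULL)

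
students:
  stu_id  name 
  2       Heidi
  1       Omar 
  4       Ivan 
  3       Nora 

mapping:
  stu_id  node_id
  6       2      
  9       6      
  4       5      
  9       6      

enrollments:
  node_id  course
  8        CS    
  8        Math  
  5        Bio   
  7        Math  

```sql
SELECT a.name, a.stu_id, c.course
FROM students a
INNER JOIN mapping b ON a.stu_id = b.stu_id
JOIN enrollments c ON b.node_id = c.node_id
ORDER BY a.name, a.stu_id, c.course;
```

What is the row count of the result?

1

Evaluate left to right. First `students a INNER JOIN mapping b` on stu_id: 1 row(s).
Then INNER JOIN `enrollments c` on node_id: keep only rows whose b.node_id appears in c.
Result: 1 row(s).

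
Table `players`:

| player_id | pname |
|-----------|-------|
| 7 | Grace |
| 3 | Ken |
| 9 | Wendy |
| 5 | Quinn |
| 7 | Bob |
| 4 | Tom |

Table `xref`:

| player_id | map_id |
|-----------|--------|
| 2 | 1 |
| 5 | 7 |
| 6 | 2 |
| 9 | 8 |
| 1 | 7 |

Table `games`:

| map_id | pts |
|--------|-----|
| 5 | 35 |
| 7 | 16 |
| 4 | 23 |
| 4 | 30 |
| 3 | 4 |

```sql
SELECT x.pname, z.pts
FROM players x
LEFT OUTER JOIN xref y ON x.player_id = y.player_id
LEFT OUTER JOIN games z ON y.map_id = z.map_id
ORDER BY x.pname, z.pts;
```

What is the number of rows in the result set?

6

Evaluate left to right. First `players x LEFT JOIN xref y` on player_id: 6 row(s).
Then LEFT JOIN `games z` on map_id: each of those 6 rows is kept; rows whose y.map_id has no match in z get NULL for z's columns.
Result: 6 row(s).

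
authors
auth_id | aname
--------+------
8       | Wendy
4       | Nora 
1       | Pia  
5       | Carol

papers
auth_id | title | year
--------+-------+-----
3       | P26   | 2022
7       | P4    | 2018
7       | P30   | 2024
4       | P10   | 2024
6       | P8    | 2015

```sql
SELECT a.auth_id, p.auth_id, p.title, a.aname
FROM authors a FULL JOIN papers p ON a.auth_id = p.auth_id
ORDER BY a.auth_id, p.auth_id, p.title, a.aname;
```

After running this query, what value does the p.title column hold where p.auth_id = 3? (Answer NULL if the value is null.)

P26

FULL OUTER JOIN keeps every row from both sides; unmatched rows get NULL for the other side's columns.
Matching on a.auth_id = p.auth_id.
- a (auth_id=8) has no partner → padded with NULL.
- a (auth_id=4) pairs with 1 row(s) of p.
- a (auth_id=1) has no partner → padded with NULL.
- a (auth_id=5) has no partner → padded with NULL.
- 4 row(s) from p found no a partner → padded with NULL.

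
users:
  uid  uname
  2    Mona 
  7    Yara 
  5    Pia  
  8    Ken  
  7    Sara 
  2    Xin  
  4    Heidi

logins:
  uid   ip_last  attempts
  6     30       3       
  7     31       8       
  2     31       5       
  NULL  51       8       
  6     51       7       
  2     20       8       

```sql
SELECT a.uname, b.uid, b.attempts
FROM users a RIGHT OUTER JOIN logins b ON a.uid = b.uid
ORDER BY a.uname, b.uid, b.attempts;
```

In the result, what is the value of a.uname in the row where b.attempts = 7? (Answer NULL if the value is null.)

NULL

RIGHT JOIN keeps every row from `logins`; unmatched rows get NULL for `users`'s columns.
Matching on a.uid = b.uid. A NULL in a compared column never satisfies the condition.
Matched pairs: 6; unmatched b rows kept: 3.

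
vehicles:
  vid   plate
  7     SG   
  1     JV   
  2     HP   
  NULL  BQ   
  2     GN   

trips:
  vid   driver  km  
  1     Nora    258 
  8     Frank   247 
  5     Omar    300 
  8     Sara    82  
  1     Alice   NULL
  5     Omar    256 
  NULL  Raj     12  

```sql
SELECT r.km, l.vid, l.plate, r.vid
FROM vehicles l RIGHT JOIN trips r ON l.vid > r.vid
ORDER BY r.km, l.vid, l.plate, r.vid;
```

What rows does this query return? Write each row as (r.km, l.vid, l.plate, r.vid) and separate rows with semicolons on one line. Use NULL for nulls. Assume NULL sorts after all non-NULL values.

RIGHT JOIN keeps every row from `trips`; unmatched rows get NULL for `vehicles`'s columns.
Matching on l.vid > r.vid. A NULL in a compared column never satisfies the condition.
- l (vid=7) pairs with 4 row(s) of r.
- l (vid=1) has no partner in r.
- l (vid=2) pairs with 2 row(s) of r.
- l (vid=NULL) has no partner in r.
- l (vid=2) pairs with 2 row(s) of r.
- plus 3 unmatched r row(s), each kept with NULL l columns.

(12, NULL, NULL, NULL); (82, NULL, NULL, 8); (247, NULL, NULL, 8); (256, 7, SG, 5); (258, 2, GN, 1); (258, 2, HP, 1); (258, 7, SG, 1); (300, 7, SG, 5); (NULL, 2, GN, 1); (NULL, 2, HP, 1); (NULL, 7, SG, 1)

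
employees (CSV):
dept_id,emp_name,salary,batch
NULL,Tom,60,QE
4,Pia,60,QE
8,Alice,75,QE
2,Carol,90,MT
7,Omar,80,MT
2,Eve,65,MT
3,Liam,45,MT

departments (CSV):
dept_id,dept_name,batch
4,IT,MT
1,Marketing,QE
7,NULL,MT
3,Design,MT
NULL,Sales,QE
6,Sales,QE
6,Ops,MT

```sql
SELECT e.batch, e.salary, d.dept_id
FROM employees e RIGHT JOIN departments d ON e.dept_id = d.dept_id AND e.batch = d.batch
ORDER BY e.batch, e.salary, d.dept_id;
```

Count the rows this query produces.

7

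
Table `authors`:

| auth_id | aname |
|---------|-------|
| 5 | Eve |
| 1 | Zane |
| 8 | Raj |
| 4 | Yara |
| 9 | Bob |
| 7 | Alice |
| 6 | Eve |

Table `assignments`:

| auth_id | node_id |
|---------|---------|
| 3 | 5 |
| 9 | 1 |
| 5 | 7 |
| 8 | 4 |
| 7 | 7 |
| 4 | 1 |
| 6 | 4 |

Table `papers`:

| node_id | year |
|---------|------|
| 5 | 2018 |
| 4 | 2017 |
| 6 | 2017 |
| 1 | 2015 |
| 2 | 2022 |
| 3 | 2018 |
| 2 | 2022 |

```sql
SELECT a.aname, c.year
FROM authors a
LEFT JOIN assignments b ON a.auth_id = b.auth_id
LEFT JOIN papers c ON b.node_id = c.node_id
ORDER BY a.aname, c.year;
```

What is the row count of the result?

Evaluate left to right. First `authors a LEFT JOIN assignments b` on auth_id: 7 row(s).
Then LEFT JOIN `papers c` on node_id: each of those 7 rows is kept; rows whose b.node_id has no match in c get NULL for c's columns.
Result: 7 row(s).

7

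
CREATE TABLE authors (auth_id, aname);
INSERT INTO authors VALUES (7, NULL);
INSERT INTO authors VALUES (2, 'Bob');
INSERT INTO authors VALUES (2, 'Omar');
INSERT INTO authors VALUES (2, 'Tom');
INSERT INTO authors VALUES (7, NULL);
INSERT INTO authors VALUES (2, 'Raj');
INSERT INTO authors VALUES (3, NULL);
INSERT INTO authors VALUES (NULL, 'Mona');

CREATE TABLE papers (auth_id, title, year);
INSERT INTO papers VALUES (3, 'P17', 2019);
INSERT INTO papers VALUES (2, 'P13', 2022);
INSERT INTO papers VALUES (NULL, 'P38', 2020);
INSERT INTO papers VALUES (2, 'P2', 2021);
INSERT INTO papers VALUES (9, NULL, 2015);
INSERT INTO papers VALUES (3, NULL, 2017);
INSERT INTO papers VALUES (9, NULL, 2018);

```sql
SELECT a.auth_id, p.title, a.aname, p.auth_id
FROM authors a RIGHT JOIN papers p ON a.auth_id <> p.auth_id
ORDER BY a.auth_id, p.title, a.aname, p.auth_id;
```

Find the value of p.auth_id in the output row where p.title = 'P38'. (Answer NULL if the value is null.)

RIGHT JOIN keeps every row from `papers`; unmatched rows get NULL for `authors`'s columns.
Matching on a.auth_id <> p.auth_id. A NULL in a compared column never satisfies the condition.
- a row (auth_id=7): matches 6 p row(s) → 6 output row(s).
- a row (auth_id=2): matches 4 p row(s) → 4 output row(s).
- a row (auth_id=2): matches 4 p row(s) → 4 output row(s).
- a row (auth_id=2): matches 4 p row(s) → 4 output row(s).
- a row (auth_id=7): matches 6 p row(s) → 6 output row(s).
- a row (auth_id=2): matches 4 p row(s) → 4 output row(s).
- a row (auth_id=3): matches 4 p row(s) → 4 output row(s).
- a row (auth_id=NULL): no match.
- plus 1 unmatched p row(s), each kept with NULL a columns.

NULL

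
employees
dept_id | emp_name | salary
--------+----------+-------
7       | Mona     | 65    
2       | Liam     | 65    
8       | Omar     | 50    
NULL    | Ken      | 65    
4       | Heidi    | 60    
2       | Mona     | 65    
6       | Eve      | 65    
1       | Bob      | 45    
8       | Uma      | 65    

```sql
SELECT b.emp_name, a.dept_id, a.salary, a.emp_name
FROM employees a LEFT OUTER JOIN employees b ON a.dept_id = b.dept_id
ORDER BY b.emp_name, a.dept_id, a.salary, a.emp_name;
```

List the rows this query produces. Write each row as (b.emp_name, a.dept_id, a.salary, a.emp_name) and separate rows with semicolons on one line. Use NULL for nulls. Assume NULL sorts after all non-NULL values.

(Bob, 1, 45, Bob); (Eve, 6, 65, Eve); (Heidi, 4, 60, Heidi); (Liam, 2, 65, Liam); (Liam, 2, 65, Mona); (Mona, 2, 65, Liam); (Mona, 2, 65, Mona); (Mona, 7, 65, Mona); (Omar, 8, 50, Omar); (Omar, 8, 65, Uma); (Uma, 8, 50, Omar); (Uma, 8, 65, Uma); (NULL, NULL, 65, Ken)

LEFT JOIN keeps every row from `employees a`; unmatched rows get NULL for `employees b`'s columns.
Matching on a.dept_id = b.dept_id. A NULL in a compared column never satisfies the condition.
Matched pairs: 12; unmatched a rows kept: 1.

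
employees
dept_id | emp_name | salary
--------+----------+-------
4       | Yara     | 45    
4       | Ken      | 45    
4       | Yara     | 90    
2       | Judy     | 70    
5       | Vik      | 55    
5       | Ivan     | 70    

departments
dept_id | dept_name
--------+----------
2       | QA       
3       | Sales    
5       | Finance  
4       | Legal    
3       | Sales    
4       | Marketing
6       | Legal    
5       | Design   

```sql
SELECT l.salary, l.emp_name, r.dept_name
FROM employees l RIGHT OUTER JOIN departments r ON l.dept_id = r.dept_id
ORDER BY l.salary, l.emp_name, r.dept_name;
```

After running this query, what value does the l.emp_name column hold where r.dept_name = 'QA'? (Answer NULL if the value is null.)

Judy

RIGHT JOIN keeps every row from `departments`; unmatched rows get NULL for `employees`'s columns.
Matching on l.dept_id = r.dept_id.
Matched pairs: 11; unmatched r rows kept: 3.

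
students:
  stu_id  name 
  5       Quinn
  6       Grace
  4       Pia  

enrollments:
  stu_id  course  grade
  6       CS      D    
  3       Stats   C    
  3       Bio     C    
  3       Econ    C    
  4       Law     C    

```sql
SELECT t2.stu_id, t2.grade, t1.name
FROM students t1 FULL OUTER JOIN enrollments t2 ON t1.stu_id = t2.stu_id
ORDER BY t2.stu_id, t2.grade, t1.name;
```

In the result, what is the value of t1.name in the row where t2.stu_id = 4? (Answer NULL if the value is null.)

Pia

FULL OUTER JOIN keeps every row from both sides; unmatched rows get NULL for the other side's columns.
Matching on t1.stu_id = t2.stu_id.
- t1[0] stu_id=5 → no match; kept with NULLs on the t2 side.
- t1[1] stu_id=6 → 1 match(es) in t2 → 1 row(s).
- t1[2] stu_id=4 → 1 match(es) in t2 → 1 row(s).
- 3 row(s) from t2 found no t1 partner → padded with NULL.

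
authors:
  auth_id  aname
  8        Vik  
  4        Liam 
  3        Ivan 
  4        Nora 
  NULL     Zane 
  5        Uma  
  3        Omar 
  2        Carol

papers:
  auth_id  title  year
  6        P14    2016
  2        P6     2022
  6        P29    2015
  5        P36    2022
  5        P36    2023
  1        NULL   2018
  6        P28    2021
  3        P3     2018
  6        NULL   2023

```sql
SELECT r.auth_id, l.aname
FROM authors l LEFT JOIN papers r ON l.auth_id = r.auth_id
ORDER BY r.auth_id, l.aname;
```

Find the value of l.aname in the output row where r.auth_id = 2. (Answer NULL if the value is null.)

LEFT JOIN keeps every row from `authors`; unmatched rows get NULL for `papers`'s columns.
Matching on l.auth_id = r.auth_id. A NULL in a compared column never satisfies the condition.
Matched pairs: 5; unmatched l rows kept: 4.

Carol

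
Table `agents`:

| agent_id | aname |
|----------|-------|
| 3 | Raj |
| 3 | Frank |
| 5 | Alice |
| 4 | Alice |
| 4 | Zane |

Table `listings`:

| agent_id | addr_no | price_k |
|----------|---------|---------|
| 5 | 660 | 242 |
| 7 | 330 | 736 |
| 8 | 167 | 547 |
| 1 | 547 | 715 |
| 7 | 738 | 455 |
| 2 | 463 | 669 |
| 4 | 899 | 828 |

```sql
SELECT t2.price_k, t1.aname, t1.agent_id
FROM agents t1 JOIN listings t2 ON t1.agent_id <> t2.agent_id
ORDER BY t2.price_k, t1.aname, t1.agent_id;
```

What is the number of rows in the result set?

INNER JOIN keeps only pairs where the ON condition holds.
Matching on t1.agent_id <> t2.agent_id.
Matched pairs: 32.
Total: 32 rows.

32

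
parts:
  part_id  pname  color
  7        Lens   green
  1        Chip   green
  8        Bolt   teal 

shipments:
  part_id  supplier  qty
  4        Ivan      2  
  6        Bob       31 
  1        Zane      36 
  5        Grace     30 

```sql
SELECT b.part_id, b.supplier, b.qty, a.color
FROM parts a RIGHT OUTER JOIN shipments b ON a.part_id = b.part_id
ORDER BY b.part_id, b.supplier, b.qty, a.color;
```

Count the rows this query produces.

4

RIGHT JOIN keeps every row from `shipments`; unmatched rows get NULL for `parts`'s columns.
Matching on a.part_id = b.part_id.
Matched pairs: 1; unmatched b rows kept: 3.
Total: 1 matched + 3 padded = 4 rows.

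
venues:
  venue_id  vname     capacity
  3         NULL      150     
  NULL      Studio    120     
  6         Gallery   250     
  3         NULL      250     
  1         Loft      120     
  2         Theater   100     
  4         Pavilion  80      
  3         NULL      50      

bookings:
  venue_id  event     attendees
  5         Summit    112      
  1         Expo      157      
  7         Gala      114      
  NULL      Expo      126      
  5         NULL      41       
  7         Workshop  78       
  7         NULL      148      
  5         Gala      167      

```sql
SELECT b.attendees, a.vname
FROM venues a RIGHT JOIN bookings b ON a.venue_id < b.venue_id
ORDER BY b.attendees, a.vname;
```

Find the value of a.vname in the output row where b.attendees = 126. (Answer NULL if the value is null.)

RIGHT JOIN keeps every row from `bookings`; unmatched rows get NULL for `venues`'s columns.
Matching on a.venue_id < b.venue_id. A NULL in a compared column never satisfies the condition.
Matched pairs: 39; unmatched b rows kept: 2.

NULL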